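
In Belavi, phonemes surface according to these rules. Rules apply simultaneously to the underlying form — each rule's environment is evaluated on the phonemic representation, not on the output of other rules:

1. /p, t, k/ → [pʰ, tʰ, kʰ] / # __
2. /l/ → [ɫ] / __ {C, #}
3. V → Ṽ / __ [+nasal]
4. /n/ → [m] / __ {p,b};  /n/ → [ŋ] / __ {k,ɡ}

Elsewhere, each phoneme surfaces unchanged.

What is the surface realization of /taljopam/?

[tʰaɫjopãm]

Rule 1 applies to /t/ (word-initial: word-initially) → [tʰ].
/a/ (between /t/ and /l/) is in the target of rule 3 but the environment (before a nasal consonant) is not met → [a].
/l/ (between /a/ and /j/) occurs word-finally or immediately before a consonant → [ɫ] by rule 2.
/j/ (between /l/ and /o/): no rule targets it → [j].
/o/ — between /j/ and /p/; rule 3 does not apply here → [o].
/p/ (between /o/ and /a/) is in the target of rule 1 but the environment (word-initially) is not met → [p].
/a/ (between /p/ and /m/) occurs before a nasal consonant → [ã] by rule 3.
/m/ (word-final): no rule targets it → [m].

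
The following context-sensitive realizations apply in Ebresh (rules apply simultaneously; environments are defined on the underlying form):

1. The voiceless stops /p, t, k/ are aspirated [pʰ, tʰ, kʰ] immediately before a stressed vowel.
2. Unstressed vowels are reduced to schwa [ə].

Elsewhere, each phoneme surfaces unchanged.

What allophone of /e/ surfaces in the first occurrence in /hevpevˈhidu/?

[ə]

/e/ meets the environment for rule 2 (in an unstressed syllable) → [ə].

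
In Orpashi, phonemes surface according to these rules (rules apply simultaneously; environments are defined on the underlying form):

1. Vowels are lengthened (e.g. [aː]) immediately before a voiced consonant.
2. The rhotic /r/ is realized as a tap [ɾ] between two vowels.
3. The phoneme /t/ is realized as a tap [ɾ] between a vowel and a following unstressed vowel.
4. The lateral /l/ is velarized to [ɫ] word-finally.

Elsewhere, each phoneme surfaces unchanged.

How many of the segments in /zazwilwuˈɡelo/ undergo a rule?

4

Segments that undergo a rule: /a/ → [aː] (rule 1); /i/ → [iː] (rule 1); /u/ → [uː] (rule 1); /e/ → [eː] (rule 1).
All other segments surface unchanged.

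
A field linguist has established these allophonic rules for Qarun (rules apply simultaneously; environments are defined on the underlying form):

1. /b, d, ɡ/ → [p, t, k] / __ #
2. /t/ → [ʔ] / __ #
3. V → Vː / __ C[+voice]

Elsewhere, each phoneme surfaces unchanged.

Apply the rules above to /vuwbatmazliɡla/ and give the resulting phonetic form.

[vuːwbatmaːzliːɡla]

/v/ stays [v].
/u/ — between /v/ and /w/, before a voiced consonant — surfaces as [uː] (rule 3).
/w/ (between /u/ and /b/): no rule targets it → [w].
/b/ — between /w/ and /a/; rule 1 does not apply here → [b].
/a/ (between /b/ and /t/) fails the environment for rule 3, so it stays [a].
/t/ (between /a/ and /m/) fails the environment for rule 2, so it stays [t].
/m/ (between /t/ and /a/): no rule targets it → [m].
Rule 3 applies to /a/ (between /m/ and /z/: before a voiced consonant) → [aː].
/z/ (between /a/ and /l/) is unaffected → [z].
/l/ stays [l].
/i/ (between /l/ and /ɡ/): before a voiced consonant, so rule 3 applies → [iː].
/ɡ/ (between /i/ and /l/) fails the environment for rule 1, so it stays [ɡ].
/l/ — not in any rule's target class → [l].
/a/ (word-final) fails the environment for rule 3, so it stays [a].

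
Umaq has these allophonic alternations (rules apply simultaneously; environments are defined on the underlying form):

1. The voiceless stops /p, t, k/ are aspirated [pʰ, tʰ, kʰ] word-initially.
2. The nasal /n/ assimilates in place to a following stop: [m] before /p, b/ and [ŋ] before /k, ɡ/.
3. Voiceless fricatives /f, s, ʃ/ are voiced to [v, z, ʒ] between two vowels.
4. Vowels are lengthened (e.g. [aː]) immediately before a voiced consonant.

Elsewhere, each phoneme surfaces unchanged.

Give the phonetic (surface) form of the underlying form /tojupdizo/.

[tʰoːjupdiːzo]

/t/ (word-initial): word-initially, so rule 1 applies → [tʰ].
Rule 4 applies to /o/ (between /t/ and /j/: before a voiced consonant) → [oː].
/j/ (between /o/ and /u/): no rule targets it → [j].
/u/ (between /j/ and /p/) fails the environment for rule 4, so it stays [u].
/p/ (between /u/ and /d/) is in the target of rule 1 but the environment (word-initially) is not met → [p].
/d/ — not in any rule's target class → [d].
/i/ — between /d/ and /z/, before a voiced consonant — surfaces as [iː] (rule 4).
/z/ stays [z].
/o/ (word-final) is in the target of rule 4 but the environment (before a voiced consonant) is not met → [o].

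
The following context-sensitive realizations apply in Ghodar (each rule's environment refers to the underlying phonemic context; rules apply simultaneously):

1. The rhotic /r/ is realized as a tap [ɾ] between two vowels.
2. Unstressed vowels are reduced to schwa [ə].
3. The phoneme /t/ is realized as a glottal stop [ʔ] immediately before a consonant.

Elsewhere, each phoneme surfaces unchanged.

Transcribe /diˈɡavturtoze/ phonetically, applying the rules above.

/d/ (word-initial) is unaffected → [d].
/i/ (between /d/ and /ɡ/): in an unstressed syllable, so rule 2 applies → [ə].
/ɡ/ (between /i/ and /a/): no rule targets it → [ɡ].
/a/ (between /ɡ/ and /v/) is in the target of rule 2 but the environment (in an unstressed syllable) is not met → [a].
/v/ — not in any rule's target class → [v].
/t/ — between /v/ and /u/; rule 3 does not apply here → [t].
/u/ — between /t/ and /r/, in an unstressed syllable — surfaces as [ə] (rule 2).
/r/ (between /u/ and /t/): rule 1 targets it, but not between two vowels → unchanged [r].
/t/ (between /r/ and /o/) fails the environment for rule 3, so it stays [t].
/o/ meets the environment for rule 2 (in an unstressed syllable) → [ə].
/z/ (between /o/ and /e/): no rule targets it → [z].
/e/ (word-final) occurs in an unstressed syllable → [ə] by rule 2.

[dəˈɡavtərtəzə]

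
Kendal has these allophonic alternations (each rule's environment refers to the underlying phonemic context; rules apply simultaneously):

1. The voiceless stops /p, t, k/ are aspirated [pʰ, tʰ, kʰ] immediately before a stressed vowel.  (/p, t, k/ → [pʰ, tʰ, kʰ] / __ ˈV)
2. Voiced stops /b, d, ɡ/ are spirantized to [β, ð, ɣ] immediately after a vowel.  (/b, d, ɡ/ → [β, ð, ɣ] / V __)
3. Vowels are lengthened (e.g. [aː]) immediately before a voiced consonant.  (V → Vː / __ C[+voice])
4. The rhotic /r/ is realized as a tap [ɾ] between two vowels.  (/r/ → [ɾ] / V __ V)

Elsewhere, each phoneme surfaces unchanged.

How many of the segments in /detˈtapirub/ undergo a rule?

Segments that undergo a rule: /t/ → [tʰ] (rule 1); /i/ → [iː] (rule 3); /r/ → [ɾ] (rule 4); /u/ → [uː] (rule 3); /b/ → [β] (rule 2).
All other segments surface unchanged.

5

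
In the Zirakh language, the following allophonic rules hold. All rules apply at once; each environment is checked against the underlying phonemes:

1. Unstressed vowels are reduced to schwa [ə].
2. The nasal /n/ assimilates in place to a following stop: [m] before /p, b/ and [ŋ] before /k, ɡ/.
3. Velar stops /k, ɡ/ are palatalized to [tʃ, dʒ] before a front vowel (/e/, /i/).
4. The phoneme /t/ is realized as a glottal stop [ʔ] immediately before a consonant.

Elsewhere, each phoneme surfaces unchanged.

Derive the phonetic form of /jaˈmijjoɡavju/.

/j/ stays [j].
Rule 1 applies to /a/ (between /j/ and /m/: in an unstressed syllable) → [ə].
/m/ — not in any rule's target class → [m].
/i/ (between /m/ and /j/): rule 1 targets it, but not in an unstressed syllable → unchanged [i].
/j/ (between /i/ and /j/) is unaffected → [j].
/j/ (between /j/ and /o/) is unaffected → [j].
/o/ — between /j/ and /ɡ/, in an unstressed syllable — surfaces as [ə] (rule 1).
/ɡ/ (between /o/ and /a/): rule 3 targets it, but not before a front vowel → unchanged [ɡ].
/a/ meets the environment for rule 1 (in an unstressed syllable) → [ə].
/v/ (between /a/ and /j/) is unaffected → [v].
/j/ (between /v/ and /u/): no rule targets it → [j].
/u/ — word-final, in an unstressed syllable — surfaces as [ə] (rule 1).

[jəˈmijjəɡəvjə]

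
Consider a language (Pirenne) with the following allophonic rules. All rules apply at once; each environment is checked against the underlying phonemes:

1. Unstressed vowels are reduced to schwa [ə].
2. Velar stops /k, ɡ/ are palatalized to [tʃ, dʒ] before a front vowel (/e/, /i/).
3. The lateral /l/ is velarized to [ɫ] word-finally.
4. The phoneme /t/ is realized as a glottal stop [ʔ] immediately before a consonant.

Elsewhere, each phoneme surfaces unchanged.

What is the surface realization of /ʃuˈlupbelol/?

[ʃəˈlupbələɫ]

/ʃ/ (word-initial) is unaffected → [ʃ].
Rule 1 applies to /u/ (between /ʃ/ and /l/: in an unstressed syllable) → [ə].
/l/ (between /u/ and /u/) is in the target of rule 3 but the environment (word-finally) is not met → [l].
/u/ (between /l/ and /p/): rule 1 targets it, but not in an unstressed syllable → unchanged [u].
/p/ — not in any rule's target class → [p].
/b/ — not in any rule's target class → [b].
Rule 1 applies to /e/ (between /b/ and /l/: in an unstressed syllable) → [ə].
/l/ (between /e/ and /o/): rule 3 targets it, but not word-finally → unchanged [l].
/o/ meets the environment for rule 1 (in an unstressed syllable) → [ə].
/l/ (word-final) occurs word-finally → [ɫ] by rule 3.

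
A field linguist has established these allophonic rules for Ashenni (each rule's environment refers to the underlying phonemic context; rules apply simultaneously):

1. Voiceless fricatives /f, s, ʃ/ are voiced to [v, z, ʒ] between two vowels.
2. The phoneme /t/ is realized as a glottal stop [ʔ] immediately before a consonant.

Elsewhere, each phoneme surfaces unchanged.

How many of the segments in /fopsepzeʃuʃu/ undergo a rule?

Segments that undergo a rule: /ʃ/ → [ʒ] (rule 1); /ʃ/ → [ʒ] (rule 1).
All other segments surface unchanged.

2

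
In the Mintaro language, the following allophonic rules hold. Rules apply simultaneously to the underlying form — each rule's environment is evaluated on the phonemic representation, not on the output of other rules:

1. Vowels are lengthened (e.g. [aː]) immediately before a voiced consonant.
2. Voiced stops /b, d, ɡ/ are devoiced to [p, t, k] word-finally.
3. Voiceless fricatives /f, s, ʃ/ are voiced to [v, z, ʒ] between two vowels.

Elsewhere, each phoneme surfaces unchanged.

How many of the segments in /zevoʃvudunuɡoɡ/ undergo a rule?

Segments that undergo a rule: /e/ → [eː] (rule 1); /u/ → [uː] (rule 1); /u/ → [uː] (rule 1); /u/ → [uː] (rule 1); /o/ → [oː] (rule 1); /ɡ/ → [k] (rule 2).
All other segments surface unchanged.

6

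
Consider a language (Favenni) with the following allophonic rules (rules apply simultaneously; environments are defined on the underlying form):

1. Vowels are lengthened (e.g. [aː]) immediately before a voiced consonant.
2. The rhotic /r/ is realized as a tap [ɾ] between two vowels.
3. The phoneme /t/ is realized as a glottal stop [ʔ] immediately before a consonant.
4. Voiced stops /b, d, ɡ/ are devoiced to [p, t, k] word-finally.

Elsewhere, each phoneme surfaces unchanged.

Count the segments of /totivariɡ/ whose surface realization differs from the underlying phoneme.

5

Segments that undergo a rule: /i/ → [iː] (rule 1); /a/ → [aː] (rule 1); /r/ → [ɾ] (rule 2); /i/ → [iː] (rule 1); /ɡ/ → [k] (rule 4).
All other segments surface unchanged.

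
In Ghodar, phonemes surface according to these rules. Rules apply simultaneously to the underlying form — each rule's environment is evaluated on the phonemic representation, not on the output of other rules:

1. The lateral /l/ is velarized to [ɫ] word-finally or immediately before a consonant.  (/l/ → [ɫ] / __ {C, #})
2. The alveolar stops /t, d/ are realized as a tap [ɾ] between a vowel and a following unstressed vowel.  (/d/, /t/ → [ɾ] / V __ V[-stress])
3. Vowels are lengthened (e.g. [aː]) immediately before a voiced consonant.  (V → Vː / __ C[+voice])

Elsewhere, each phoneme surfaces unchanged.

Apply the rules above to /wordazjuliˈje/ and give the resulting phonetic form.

[woːrdaːzjuːliːˈje]

/o/ (between /w/ and /r/) occurs before a voiced consonant → [oː] by rule 3.
/d/ (between /r/ and /a/) is in the target of rule 2 but the environment (between a vowel and a following unstressed vowel) is not met → [d].
/a/ (between /d/ and /z/) occurs before a voiced consonant → [aː] by rule 3.
/u/ meets the environment for rule 3 (before a voiced consonant) → [uː].
/l/ (between /u/ and /i/): rule 1 targets it, but not word-finally or immediately before a consonant → unchanged [l].
/i/ meets the environment for rule 3 (before a voiced consonant) → [iː].
/e/ (word-final): rule 3 targets it, but not before a voiced consonant → unchanged [e].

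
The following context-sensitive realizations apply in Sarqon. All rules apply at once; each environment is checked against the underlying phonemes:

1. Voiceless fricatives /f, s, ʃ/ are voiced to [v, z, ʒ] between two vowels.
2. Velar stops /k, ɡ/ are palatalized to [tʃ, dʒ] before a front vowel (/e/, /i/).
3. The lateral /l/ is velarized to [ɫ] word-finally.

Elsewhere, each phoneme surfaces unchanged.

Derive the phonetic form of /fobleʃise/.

/f/ (word-initial) is in the target of rule 1 but the environment (between two vowels) is not met → [f].
/l/ (between /b/ and /e/) fails the environment for rule 3, so it stays [l].
Rule 1 applies to /ʃ/ (between /e/ and /i/: between two vowels) → [ʒ].
/s/ meets the environment for rule 1 (between two vowels) → [z].

[fobleʒize]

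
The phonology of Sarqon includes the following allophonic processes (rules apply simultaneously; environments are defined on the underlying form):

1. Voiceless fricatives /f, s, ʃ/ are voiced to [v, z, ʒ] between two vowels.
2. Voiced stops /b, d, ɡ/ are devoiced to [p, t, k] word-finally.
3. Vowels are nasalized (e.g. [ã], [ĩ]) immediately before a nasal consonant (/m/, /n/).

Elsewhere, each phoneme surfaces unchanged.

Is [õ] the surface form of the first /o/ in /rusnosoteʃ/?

No

/o/ (between /n/ and /s/): rule 3 targets it, but not before a nasal consonant → unchanged [o].
The actual realization is [o], not [õ].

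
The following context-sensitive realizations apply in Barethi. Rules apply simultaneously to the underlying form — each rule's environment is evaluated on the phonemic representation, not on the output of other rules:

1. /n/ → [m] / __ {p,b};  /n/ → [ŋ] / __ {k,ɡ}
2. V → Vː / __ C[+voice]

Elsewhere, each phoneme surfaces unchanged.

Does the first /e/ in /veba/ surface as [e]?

No

/e/ — between /v/ and /b/, before a voiced consonant — surfaces as [eː] (rule 2).
The actual realization is [eː], not [e].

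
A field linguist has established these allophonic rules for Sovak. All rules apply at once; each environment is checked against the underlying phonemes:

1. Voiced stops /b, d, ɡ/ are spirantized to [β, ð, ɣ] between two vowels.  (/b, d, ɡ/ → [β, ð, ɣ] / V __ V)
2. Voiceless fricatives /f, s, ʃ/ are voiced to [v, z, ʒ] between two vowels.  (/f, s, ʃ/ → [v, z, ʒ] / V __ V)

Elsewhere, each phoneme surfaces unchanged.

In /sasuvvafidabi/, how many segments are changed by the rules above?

4

Segments that undergo a rule: /s/ → [z] (rule 2); /f/ → [v] (rule 2); /d/ → [ð] (rule 1); /b/ → [β] (rule 1).
All other segments surface unchanged.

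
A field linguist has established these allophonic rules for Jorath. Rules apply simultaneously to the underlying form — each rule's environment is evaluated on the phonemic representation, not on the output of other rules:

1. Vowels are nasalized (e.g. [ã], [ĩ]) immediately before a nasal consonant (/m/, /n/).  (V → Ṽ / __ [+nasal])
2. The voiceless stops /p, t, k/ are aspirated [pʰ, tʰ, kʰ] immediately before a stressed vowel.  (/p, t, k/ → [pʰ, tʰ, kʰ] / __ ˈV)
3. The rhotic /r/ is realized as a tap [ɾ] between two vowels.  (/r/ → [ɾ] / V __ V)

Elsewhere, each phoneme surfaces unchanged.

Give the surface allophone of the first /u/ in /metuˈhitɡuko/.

/u/ — between /t/ and /h/; rule 1 does not apply here → [u].

[u]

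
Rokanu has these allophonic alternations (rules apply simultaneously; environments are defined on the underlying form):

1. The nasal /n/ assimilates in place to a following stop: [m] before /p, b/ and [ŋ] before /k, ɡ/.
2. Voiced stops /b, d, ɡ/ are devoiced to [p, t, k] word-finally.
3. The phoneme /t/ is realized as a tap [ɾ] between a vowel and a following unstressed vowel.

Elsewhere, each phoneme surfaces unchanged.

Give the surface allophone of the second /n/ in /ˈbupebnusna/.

/n/ (between /s/ and /a/) is in the target of rule 1 but the environment (before a labial or velar stop) is not met → [n].

[n]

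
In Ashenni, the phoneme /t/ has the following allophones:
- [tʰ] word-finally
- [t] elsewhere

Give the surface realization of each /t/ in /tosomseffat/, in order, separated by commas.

Occurrence 1 (position 1): no conditioning environment matches → elsewhere allophone [t].
Occurrence 2 (position 11): word-finally → [tʰ].

[t], [tʰ]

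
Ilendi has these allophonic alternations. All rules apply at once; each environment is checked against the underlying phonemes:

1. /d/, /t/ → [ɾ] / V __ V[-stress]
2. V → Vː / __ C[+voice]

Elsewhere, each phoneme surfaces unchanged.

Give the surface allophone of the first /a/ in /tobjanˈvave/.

[aː]

/a/ (between /j/ and /n/): before a voiced consonant, so rule 2 applies → [aː].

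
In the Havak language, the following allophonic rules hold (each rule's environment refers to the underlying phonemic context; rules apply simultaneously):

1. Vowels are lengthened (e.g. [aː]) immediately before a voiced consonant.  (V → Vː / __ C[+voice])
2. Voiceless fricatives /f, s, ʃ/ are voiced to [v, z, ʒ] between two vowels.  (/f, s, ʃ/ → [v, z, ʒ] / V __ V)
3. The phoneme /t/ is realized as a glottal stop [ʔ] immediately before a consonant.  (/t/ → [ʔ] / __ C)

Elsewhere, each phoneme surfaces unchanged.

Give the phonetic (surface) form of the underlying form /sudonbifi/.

[suːdoːnbivi]

/s/ (word-initial) is in the target of rule 2 but the environment (between two vowels) is not met → [s].
/u/ — between /s/ and /d/, before a voiced consonant — surfaces as [uː] (rule 1).
/d/ (between /u/ and /o/): no rule targets it → [d].
Rule 1 applies to /o/ (between /d/ and /n/: before a voiced consonant) → [oː].
/n/ (between /o/ and /b/): no rule targets it → [n].
/b/ stays [b].
/i/ (between /b/ and /f/) is in the target of rule 1 but the environment (before a voiced consonant) is not met → [i].
Rule 2 applies to /f/ (between /i/ and /i/: between two vowels) → [v].
/i/ — word-final; rule 1 does not apply here → [i].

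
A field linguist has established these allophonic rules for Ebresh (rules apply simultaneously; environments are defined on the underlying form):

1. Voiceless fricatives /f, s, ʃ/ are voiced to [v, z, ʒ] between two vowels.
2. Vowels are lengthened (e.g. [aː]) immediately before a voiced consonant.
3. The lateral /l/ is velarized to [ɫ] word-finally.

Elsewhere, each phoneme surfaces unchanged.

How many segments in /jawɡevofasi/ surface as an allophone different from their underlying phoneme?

Segments that undergo a rule: /a/ → [aː] (rule 2); /e/ → [eː] (rule 2); /f/ → [v] (rule 1); /s/ → [z] (rule 1).
All other segments surface unchanged.

4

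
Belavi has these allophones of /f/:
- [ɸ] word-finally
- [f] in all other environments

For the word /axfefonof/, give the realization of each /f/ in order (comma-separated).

Occurrence 1 (position 3): no conditioning environment matches → elsewhere allophone [f].
Occurrence 2 (position 5): no conditioning environment matches → elsewhere allophone [f].
Occurrence 3 (position 9): word-finally → [ɸ].

[f], [f], [ɸ]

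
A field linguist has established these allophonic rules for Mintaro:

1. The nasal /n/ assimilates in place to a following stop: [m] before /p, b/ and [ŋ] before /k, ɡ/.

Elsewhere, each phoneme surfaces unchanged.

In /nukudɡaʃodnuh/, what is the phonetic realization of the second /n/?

[n]

/n/ (between /d/ and /u/) is in the target of rule 1 but the environment (before a labial or velar stop) is not met → [n].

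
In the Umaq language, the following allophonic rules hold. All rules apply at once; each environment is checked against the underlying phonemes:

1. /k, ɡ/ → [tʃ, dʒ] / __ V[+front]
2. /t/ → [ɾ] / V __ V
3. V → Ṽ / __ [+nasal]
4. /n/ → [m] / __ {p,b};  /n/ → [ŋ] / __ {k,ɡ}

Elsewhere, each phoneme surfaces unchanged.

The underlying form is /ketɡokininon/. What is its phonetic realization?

[tʃetɡotʃĩnĩnõn]

/k/ — word-initial, before a front vowel — surfaces as [tʃ] (rule 1).
/e/ (between /k/ and /t/) is in the target of rule 3 but the environment (before a nasal consonant) is not met → [e].
/t/ (between /e/ and /ɡ/) fails the environment for rule 2, so it stays [t].
/ɡ/ (between /t/ and /o/): rule 1 targets it, but not before a front vowel → unchanged [ɡ].
/o/ (between /ɡ/ and /k/): rule 3 targets it, but not before a nasal consonant → unchanged [o].
/k/ meets the environment for rule 1 (before a front vowel) → [tʃ].
/i/ meets the environment for rule 3 (before a nasal consonant) → [ĩ].
/n/ (between /i/ and /i/): rule 4 targets it, but not before a labial or velar stop → unchanged [n].
/i/ — between /n/ and /n/, before a nasal consonant — surfaces as [ĩ] (rule 3).
/n/ (between /i/ and /o/) is in the target of rule 4 but the environment (before a labial or velar stop) is not met → [n].
/o/ (between /n/ and /n/) occurs before a nasal consonant → [õ] by rule 3.
/n/ (word-final) is in the target of rule 4 but the environment (before a labial or velar stop) is not met → [n].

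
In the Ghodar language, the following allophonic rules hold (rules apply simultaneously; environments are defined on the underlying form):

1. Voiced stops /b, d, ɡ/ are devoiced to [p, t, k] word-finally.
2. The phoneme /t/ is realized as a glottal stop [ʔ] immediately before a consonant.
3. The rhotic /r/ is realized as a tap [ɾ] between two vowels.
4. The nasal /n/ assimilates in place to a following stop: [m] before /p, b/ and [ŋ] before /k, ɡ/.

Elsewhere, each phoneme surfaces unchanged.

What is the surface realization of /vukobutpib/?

[vukobuʔpip]

/b/ (between /o/ and /u/) fails the environment for rule 1, so it stays [b].
/t/ (between /u/ and /p/): immediately before a consonant, so rule 2 applies → [ʔ].
/b/ meets the environment for rule 1 (word-finally) → [p].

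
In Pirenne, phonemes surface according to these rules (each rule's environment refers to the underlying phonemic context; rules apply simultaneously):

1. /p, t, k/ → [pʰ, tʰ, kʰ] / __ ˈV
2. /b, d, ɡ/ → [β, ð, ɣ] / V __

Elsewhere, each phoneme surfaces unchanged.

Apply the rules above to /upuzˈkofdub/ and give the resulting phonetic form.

/p/ — between /u/ and /u/; rule 1 does not apply here → [p].
Rule 1 applies to /k/ (between /z/ and /o/: immediately before a stressed vowel) → [kʰ].
/d/ — between /f/ and /u/; rule 2 does not apply here → [d].
/b/ — word-final, immediately after a vowel — surfaces as [β] (rule 2).

[upuzˈkʰofduβ]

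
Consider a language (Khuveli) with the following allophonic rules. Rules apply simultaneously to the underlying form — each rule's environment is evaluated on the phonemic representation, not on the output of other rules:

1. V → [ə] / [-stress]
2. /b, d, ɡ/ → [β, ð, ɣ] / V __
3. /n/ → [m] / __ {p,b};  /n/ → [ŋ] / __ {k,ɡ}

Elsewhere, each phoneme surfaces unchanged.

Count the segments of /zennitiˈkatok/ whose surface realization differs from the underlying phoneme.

Segments that undergo a rule: /e/ → [ə] (rule 1); /i/ → [ə] (rule 1); /i/ → [ə] (rule 1); /o/ → [ə] (rule 1).
All other segments surface unchanged.

4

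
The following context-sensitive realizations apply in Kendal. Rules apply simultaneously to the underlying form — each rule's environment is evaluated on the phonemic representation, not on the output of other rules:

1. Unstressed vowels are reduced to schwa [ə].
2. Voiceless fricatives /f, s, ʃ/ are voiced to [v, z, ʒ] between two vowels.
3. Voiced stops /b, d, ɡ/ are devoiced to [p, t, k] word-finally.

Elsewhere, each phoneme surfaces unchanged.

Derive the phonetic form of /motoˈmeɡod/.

/o/ meets the environment for rule 1 (in an unstressed syllable) → [ə].
/o/ (between /t/ and /m/): in an unstressed syllable, so rule 1 applies → [ə].
/e/ (between /m/ and /ɡ/) is in the target of rule 1 but the environment (in an unstressed syllable) is not met → [e].
/ɡ/ (between /e/ and /o/): rule 3 targets it, but not word-finally → unchanged [ɡ].
Rule 1 applies to /o/ (between /ɡ/ and /d/: in an unstressed syllable) → [ə].
/d/ (word-final) occurs word-finally → [t] by rule 3.

[mətəˈmeɡət]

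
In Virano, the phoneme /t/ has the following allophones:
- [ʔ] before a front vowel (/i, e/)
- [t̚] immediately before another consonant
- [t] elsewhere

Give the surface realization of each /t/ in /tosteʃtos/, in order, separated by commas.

Occurrence 1 (position 1): no conditioning environment matches → elsewhere allophone [t].
Occurrence 2 (position 4): before a front vowel (/i, e/) → [ʔ].
Occurrence 3 (position 7): no conditioning environment matches → elsewhere allophone [t].

[t], [ʔ], [t]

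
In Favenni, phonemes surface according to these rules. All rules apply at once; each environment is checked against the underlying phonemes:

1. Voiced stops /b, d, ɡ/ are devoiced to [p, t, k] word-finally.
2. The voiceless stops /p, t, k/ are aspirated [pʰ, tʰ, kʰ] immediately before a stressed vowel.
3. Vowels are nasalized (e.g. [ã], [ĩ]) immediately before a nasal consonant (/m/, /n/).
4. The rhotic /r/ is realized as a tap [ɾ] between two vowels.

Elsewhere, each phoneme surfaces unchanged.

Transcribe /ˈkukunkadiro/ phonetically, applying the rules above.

[ˈkʰukũnkadiɾo]

/k/ (word-initial) occurs immediately before a stressed vowel → [kʰ] by rule 2.
/u/ (between /k/ and /k/) is in the target of rule 3 but the environment (before a nasal consonant) is not met → [u].
/k/ — between /u/ and /u/; rule 2 does not apply here → [k].
Rule 3 applies to /u/ (between /k/ and /n/: before a nasal consonant) → [ũ].
/k/ (between /n/ and /a/) is in the target of rule 2 but the environment (immediately before a stressed vowel) is not met → [k].
/a/ (between /k/ and /d/) is in the target of rule 3 but the environment (before a nasal consonant) is not met → [a].
/d/ (between /a/ and /i/) is in the target of rule 1 but the environment (word-finally) is not met → [d].
/i/ — between /d/ and /r/; rule 3 does not apply here → [i].
/r/ (between /i/ and /o/) occurs between two vowels → [ɾ] by rule 4.
/o/ (word-final) is in the target of rule 3 but the environment (before a nasal consonant) is not met → [o].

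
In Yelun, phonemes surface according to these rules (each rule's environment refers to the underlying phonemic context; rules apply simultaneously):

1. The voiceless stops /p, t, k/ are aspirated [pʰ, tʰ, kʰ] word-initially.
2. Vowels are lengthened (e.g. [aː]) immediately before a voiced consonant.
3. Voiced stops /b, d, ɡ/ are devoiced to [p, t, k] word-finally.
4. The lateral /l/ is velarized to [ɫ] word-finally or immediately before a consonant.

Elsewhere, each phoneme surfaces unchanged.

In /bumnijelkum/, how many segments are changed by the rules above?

5

Segments that undergo a rule: /u/ → [uː] (rule 2); /i/ → [iː] (rule 2); /e/ → [eː] (rule 2); /l/ → [ɫ] (rule 4); /u/ → [uː] (rule 2).
All other segments surface unchanged.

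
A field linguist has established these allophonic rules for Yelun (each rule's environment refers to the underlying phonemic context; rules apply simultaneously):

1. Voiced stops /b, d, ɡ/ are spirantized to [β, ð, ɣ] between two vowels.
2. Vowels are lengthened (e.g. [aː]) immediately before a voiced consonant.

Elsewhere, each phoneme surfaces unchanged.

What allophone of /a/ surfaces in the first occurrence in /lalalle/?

/a/ (between /l/ and /l/): before a voiced consonant, so rule 2 applies → [aː].

[aː]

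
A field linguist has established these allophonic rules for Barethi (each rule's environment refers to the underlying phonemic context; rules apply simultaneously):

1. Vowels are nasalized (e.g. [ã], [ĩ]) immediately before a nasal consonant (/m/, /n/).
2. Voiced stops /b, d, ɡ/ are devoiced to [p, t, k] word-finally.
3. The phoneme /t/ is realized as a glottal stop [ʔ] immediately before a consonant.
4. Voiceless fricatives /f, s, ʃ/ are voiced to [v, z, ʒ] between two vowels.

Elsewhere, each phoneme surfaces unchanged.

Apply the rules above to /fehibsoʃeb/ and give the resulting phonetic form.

[fehibsoʒep]

/f/ (word-initial) is in the target of rule 4 but the environment (between two vowels) is not met → [f].
/e/ (between /f/ and /h/): rule 1 targets it, but not before a nasal consonant → unchanged [e].
/h/ — not in any rule's target class → [h].
/i/ (between /h/ and /b/): rule 1 targets it, but not before a nasal consonant → unchanged [i].
/b/ (between /i/ and /s/): rule 2 targets it, but not word-finally → unchanged [b].
/s/ (between /b/ and /o/): rule 4 targets it, but not between two vowels → unchanged [s].
/o/ (between /s/ and /ʃ/): rule 1 targets it, but not before a nasal consonant → unchanged [o].
/ʃ/ — between /o/ and /e/, between two vowels — surfaces as [ʒ] (rule 4).
/e/ (between /ʃ/ and /b/): rule 1 targets it, but not before a nasal consonant → unchanged [e].
/b/ meets the environment for rule 2 (word-finally) → [p].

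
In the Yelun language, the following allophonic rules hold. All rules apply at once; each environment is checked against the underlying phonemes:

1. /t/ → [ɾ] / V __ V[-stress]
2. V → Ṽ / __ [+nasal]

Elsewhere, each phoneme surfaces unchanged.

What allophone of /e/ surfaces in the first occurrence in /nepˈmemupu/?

[e]

/e/ (between /n/ and /p/) is in the target of rule 2 but the environment (before a nasal consonant) is not met → [e].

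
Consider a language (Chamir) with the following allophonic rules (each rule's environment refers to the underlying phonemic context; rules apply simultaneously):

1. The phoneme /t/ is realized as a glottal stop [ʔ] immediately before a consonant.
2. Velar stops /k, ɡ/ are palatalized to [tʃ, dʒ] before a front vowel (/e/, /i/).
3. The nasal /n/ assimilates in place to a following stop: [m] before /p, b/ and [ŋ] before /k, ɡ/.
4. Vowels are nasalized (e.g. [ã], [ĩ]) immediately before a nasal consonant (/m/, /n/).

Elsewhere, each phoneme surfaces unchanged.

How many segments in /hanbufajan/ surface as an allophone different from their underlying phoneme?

3

Segments that undergo a rule: /a/ → [ã] (rule 4); /n/ → [m] (rule 3); /a/ → [ã] (rule 4).
All other segments surface unchanged.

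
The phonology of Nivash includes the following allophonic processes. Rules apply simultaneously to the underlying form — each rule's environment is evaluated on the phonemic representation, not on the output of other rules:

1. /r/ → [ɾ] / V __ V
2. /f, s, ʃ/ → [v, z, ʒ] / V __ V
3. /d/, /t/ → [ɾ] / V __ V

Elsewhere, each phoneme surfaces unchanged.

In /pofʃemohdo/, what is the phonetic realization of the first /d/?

[d]

/d/ (between /h/ and /o/) fails the environment for rule 3, so it stays [d].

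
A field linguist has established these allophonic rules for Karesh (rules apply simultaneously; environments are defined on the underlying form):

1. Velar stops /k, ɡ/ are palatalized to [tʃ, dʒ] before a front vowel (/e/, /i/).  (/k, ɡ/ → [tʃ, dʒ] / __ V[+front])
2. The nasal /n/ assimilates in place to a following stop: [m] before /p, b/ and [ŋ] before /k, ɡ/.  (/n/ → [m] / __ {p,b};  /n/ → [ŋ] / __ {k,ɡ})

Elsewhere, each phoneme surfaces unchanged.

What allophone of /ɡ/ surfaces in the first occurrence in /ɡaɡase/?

[ɡ]

/ɡ/ (word-initial) fails the environment for rule 1, so it stays [ɡ].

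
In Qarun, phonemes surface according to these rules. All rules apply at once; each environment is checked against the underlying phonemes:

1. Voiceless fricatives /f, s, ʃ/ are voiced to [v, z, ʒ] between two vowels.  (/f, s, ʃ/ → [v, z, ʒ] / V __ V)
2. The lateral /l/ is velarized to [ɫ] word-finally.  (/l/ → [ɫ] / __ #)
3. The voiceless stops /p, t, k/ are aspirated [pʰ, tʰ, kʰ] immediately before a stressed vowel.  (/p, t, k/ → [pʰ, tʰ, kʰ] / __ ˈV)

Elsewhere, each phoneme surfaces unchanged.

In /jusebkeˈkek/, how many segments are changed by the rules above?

2

Segments that undergo a rule: /s/ → [z] (rule 1); /k/ → [kʰ] (rule 3).
All other segments surface unchanged.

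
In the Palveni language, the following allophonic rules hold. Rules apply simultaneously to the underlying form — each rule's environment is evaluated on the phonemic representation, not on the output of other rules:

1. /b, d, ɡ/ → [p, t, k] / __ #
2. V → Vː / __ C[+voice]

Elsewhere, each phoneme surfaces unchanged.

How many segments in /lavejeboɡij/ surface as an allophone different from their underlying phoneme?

Segments that undergo a rule: /a/ → [aː] (rule 2); /e/ → [eː] (rule 2); /e/ → [eː] (rule 2); /o/ → [oː] (rule 2); /i/ → [iː] (rule 2).
All other segments surface unchanged.

5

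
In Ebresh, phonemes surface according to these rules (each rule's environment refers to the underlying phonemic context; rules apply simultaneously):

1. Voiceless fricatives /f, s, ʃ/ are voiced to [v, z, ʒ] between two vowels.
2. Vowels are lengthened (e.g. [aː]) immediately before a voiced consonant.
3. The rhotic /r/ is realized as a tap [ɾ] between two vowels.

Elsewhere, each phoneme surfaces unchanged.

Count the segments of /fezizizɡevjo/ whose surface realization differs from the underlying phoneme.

4

Segments that undergo a rule: /e/ → [eː] (rule 2); /i/ → [iː] (rule 2); /i/ → [iː] (rule 2); /e/ → [eː] (rule 2).
All other segments surface unchanged.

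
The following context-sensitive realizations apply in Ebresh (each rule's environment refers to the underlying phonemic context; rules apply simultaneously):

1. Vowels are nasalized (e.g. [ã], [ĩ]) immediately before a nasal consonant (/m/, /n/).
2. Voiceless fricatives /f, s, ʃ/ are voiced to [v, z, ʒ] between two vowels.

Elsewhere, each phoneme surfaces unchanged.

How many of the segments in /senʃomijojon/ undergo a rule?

3

Segments that undergo a rule: /e/ → [ẽ] (rule 1); /o/ → [õ] (rule 1); /o/ → [õ] (rule 1).
All other segments surface unchanged.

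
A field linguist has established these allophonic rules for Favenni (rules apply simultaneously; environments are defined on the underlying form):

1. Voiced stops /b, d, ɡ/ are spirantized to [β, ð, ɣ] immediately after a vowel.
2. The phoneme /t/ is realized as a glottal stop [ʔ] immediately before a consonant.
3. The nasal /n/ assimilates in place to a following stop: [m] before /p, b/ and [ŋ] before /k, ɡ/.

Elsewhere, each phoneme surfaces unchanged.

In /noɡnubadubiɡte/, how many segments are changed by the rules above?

Segments that undergo a rule: /ɡ/ → [ɣ] (rule 1); /b/ → [β] (rule 1); /d/ → [ð] (rule 1); /b/ → [β] (rule 1); /ɡ/ → [ɣ] (rule 1).
All other segments surface unchanged.

5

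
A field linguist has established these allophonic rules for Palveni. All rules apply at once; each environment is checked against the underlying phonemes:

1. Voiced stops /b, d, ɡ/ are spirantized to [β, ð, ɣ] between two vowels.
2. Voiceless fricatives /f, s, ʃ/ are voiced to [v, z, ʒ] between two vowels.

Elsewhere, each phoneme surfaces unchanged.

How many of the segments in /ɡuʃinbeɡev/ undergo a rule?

Segments that undergo a rule: /ʃ/ → [ʒ] (rule 2); /ɡ/ → [ɣ] (rule 1).
All other segments surface unchanged.

2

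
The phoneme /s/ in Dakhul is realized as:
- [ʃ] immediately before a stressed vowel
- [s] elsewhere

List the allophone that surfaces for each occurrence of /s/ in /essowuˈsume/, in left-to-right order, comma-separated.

Occurrence 1 (position 2): no conditioning environment matches → elsewhere allophone [s].
Occurrence 2 (position 3): no conditioning environment matches → elsewhere allophone [s].
Occurrence 3 (position 7): immediately before a stressed vowel → [ʃ].

[s], [s], [ʃ]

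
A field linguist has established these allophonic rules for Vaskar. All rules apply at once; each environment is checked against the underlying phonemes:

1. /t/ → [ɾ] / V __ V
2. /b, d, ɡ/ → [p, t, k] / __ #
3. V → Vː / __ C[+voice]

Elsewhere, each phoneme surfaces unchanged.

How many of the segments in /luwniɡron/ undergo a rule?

Segments that undergo a rule: /u/ → [uː] (rule 3); /i/ → [iː] (rule 3); /o/ → [oː] (rule 3).
All other segments surface unchanged.

3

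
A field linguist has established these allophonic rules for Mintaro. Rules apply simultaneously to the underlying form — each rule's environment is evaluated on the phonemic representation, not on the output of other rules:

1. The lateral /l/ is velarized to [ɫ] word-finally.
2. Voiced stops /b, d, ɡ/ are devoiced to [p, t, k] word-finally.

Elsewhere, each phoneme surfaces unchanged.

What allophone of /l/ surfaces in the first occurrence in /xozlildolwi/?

/l/ (between /z/ and /i/) is in the target of rule 1 but the environment (word-finally) is not met → [l].

[l]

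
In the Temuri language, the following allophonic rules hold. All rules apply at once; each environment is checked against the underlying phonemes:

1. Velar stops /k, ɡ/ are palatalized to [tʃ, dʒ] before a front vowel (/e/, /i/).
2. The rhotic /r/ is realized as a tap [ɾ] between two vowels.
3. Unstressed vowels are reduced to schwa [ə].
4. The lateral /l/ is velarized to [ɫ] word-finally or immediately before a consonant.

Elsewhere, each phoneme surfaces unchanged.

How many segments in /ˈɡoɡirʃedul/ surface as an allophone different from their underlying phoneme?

5

Segments that undergo a rule: /ɡ/ → [dʒ] (rule 1); /i/ → [ə] (rule 3); /e/ → [ə] (rule 3); /u/ → [ə] (rule 3); /l/ → [ɫ] (rule 4).
All other segments surface unchanged.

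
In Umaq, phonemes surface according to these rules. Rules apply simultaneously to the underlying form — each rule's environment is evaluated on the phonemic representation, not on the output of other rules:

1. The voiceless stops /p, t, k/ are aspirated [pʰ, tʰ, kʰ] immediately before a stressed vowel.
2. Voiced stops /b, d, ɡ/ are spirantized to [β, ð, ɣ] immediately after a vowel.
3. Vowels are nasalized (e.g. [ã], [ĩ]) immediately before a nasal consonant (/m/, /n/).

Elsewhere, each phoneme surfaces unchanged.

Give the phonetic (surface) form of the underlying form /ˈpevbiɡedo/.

[ˈpʰevbiɣeðo]

/p/ (word-initial): immediately before a stressed vowel, so rule 1 applies → [pʰ].
/e/ (between /p/ and /v/): rule 3 targets it, but not before a nasal consonant → unchanged [e].
/v/ (between /e/ and /b/) is unaffected → [v].
/b/ (between /v/ and /i/) is in the target of rule 2 but the environment (immediately after a vowel) is not met → [b].
/i/ (between /b/ and /ɡ/) is in the target of rule 3 but the environment (before a nasal consonant) is not met → [i].
/ɡ/ — between /i/ and /e/, immediately after a vowel — surfaces as [ɣ] (rule 2).
/e/ (between /ɡ/ and /d/) is in the target of rule 3 but the environment (before a nasal consonant) is not met → [e].
/d/ meets the environment for rule 2 (immediately after a vowel) → [ð].
/o/ (word-final) is in the target of rule 3 but the environment (before a nasal consonant) is not met → [o].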